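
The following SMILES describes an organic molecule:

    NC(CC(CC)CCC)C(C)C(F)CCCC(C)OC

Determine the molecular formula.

C17H36FNO

Walk through each heavy atom and fill implicit hydrogens from standard valence (C 4, N 3, O 2, S 2, halogen 1):
  atom 1: N, bond orders sum to 1 (valence 3) → 2 H
  atom 2: C, bond orders sum to 3 (valence 4) → 1 H
  atom 3: C, bond orders sum to 2 (valence 4) → 2 H
  atom 4: C, bond orders sum to 3 (valence 4) → 1 H
  atom 5: C, bond orders sum to 2 (valence 4) → 2 H
  atom 6: C, bond orders sum to 1 (valence 4) → 3 H
  atom 7: C, bond orders sum to 2 (valence 4) → 2 H
  atom 8: C, bond orders sum to 2 (valence 4) → 2 H
  atom 9: C, bond orders sum to 1 (valence 4) → 3 H
  atom 10: C, bond orders sum to 3 (valence 4) → 1 H
  atom 11: C, bond orders sum to 1 (valence 4) → 3 H
  atom 12: C, bond orders sum to 3 (valence 4) → 1 H
  atom 13: F (halogen, monovalent) → 0 H
  atom 14: C, bond orders sum to 2 (valence 4) → 2 H
  atom 15: C, bond orders sum to 2 (valence 4) → 2 H
  atom 16: C, bond orders sum to 2 (valence 4) → 2 H
  atom 17: C, bond orders sum to 3 (valence 4) → 1 H
  atom 18: C, bond orders sum to 1 (valence 4) → 3 H
  atom 19: O, bond orders sum to 2 (valence 2) → 0 H
  atom 20: C, bond orders sum to 1 (valence 4) → 3 H
Totals → C:17, H:36, F:1, N:1, O:1.
In Hill order: C17H36FNO.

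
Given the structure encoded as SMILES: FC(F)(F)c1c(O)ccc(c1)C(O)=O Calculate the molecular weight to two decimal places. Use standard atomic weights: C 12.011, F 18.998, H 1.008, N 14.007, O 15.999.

206.12 g/mol

First, the molecular formula is C8H5F3O3 (counting implicit H from valence).
  C: 8 × 12.011 = 96.088
  F: 3 × 18.998 = 56.994
  H: 5 × 1.008 = 5.040
  O: 3 × 15.999 = 47.997
Sum: 8×12.011 + 3×18.998 + 5×1.008 + 3×15.999 = 206.119 → 206.12 g/mol.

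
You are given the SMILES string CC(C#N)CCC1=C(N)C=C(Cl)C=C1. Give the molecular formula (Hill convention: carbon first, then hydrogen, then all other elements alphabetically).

C11H13ClN2

Walk through each heavy atom and fill implicit hydrogens from standard valence (C 4, N 3, O 2, S 2, halogen 1):
  atom 1: C, bond orders sum to 1 (valence 4) → 3 H
  atom 2: C, bond orders sum to 3 (valence 4) → 1 H
  atom 3: C, bond orders sum to 4 (valence 4) → 0 H
  atom 4: N, bond orders sum to 3 (valence 3) → 0 H
  atom 5: C, bond orders sum to 2 (valence 4) → 2 H
  atom 6: C, bond orders sum to 2 (valence 4) → 2 H
  atom 7: C, bond orders sum to 4 (valence 4) → 0 H
  atom 8: C, bond orders sum to 4 (valence 4) → 0 H
  atom 9: N, bond orders sum to 1 (valence 3) → 2 H
  atom 10: C, bond orders sum to 3 (valence 4) → 1 H
  atom 11: C, bond orders sum to 4 (valence 4) → 0 H
  atom 12: Cl (halogen, monovalent) → 0 H
  atom 13: C, bond orders sum to 3 (valence 4) → 1 H
  atom 14: C, bond orders sum to 3 (valence 4) → 1 H
Totals → C:11, H:13, Cl:1, N:2.
In Hill order: C11H13ClN2.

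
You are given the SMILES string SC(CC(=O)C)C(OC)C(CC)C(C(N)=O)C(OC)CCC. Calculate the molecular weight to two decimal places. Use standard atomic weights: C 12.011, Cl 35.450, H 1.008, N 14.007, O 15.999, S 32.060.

333.49 g/mol

First, the molecular formula is C16H31NO4S (counting implicit H from valence).
  C: 16 × 12.011 = 192.176
  H: 31 × 1.008 = 31.248
  N: 1 × 14.007 = 14.007
  O: 4 × 15.999 = 63.996
  S: 1 × 32.060 = 32.060
Sum: 16×12.011 + 31×1.008 + 1×14.007 + 4×15.999 + 1×32.060 = 333.487 → 333.49 g/mol.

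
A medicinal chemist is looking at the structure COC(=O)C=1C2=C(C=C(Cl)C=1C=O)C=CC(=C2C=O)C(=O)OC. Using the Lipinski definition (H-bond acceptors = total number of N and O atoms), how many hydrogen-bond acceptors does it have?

6

N atoms: 0; O atoms: 6.
Lipinski HBA = 0 + 6 = 6.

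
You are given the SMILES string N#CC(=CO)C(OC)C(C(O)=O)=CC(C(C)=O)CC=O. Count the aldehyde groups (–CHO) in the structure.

The aldehyde motif appears at heavy-atom position 19 in the SMILES.
Other groups present: 2 alkene, 1 carboxylic acid, 1 ether, 1 hydroxyl, 1 ketone, 1 nitrile.
Aldehyde count: 1.

1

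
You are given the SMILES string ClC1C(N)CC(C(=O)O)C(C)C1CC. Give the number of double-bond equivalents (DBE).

Degree of unsaturation = (number of rings) + (number of π bonds).
Ring closures in the SMILES: 1.
π bonds: 1 double bond (each 1 DoU) → 1 DoU from unsaturation.
Total DoU = 1 + 1 = 2.

2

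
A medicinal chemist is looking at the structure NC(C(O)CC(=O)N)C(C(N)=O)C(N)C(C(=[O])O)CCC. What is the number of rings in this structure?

0

In SMILES, each pair of matching ring-closure digits denotes one ring-closing bond; the number of such bonds equals the number of independent rings.
Ring-closure bonds here: 0.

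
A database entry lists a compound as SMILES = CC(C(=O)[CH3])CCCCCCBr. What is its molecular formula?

C10H19BrO

Walk through each heavy atom and fill implicit hydrogens from standard valence (C 4, N 3, O 2, S 2, halogen 1):
  atom 1: C, bond orders sum to 1 (valence 4) → 3 H
  atom 2: C, bond orders sum to 3 (valence 4) → 1 H
  atom 3: C, bond orders sum to 4 (valence 4) → 0 H
  atom 4: O, bond orders sum to 2 (valence 2) → 0 H
  atom 5: C with explicit H count 3
  atom 6: C, bond orders sum to 2 (valence 4) → 2 H
  atom 7: C, bond orders sum to 2 (valence 4) → 2 H
  atom 8: C, bond orders sum to 2 (valence 4) → 2 H
  atom 9: C, bond orders sum to 2 (valence 4) → 2 H
  atom 10: C, bond orders sum to 2 (valence 4) → 2 H
  atom 11: C, bond orders sum to 2 (valence 4) → 2 H
  atom 12: Br (halogen, monovalent) → 0 H
Totals → C:10, H:19, Br:1, O:1.
In Hill order: C10H19BrO.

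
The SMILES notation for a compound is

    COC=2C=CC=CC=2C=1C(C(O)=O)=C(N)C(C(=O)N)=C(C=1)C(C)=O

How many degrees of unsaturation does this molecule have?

11

Degree of unsaturation = (number of rings) + (number of π bonds).
Ring closures in the SMILES: 2.
π bonds: 9 double bonds (each 1 DoU) → 9 DoU from unsaturation.
Total DoU = 2 + 9 = 11.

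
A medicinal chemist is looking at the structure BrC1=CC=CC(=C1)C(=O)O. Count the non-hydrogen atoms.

Every atom symbol written in the SMILES (organic subset) is one heavy atom; implicit H are not written.
Heavy atoms by element → Br:1, C:7, O:2.
Total: 10.

10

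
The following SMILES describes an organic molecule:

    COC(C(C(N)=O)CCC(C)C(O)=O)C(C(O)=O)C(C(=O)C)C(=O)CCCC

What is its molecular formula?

Walk through each heavy atom and fill implicit hydrogens from standard valence (C 4, N 3, O 2, S 2, halogen 1):
  atom 1: C, bond orders sum to 1 (valence 4) → 3 H
  atom 2: O, bond orders sum to 2 (valence 2) → 0 H
  atom 3: C, bond orders sum to 3 (valence 4) → 1 H
  atom 4: C, bond orders sum to 3 (valence 4) → 1 H
  atom 5: C, bond orders sum to 4 (valence 4) → 0 H
  atom 6: N, bond orders sum to 1 (valence 3) → 2 H
  atom 7: O, bond orders sum to 2 (valence 2) → 0 H
  atom 8: C, bond orders sum to 2 (valence 4) → 2 H
  atom 9: C, bond orders sum to 2 (valence 4) → 2 H
  atom 10: C, bond orders sum to 3 (valence 4) → 1 H
  atom 11: C, bond orders sum to 1 (valence 4) → 3 H
  atom 12: C, bond orders sum to 4 (valence 4) → 0 H
  atom 13: O, bond orders sum to 1 (valence 2) → 1 H
  atom 14: O, bond orders sum to 2 (valence 2) → 0 H
  atom 15: C, bond orders sum to 3 (valence 4) → 1 H
  atom 16: C, bond orders sum to 4 (valence 4) → 0 H
  atom 17: O, bond orders sum to 1 (valence 2) → 1 H
  atom 18: O, bond orders sum to 2 (valence 2) → 0 H
  atom 19: C, bond orders sum to 3 (valence 4) → 1 H
  atom 20: C, bond orders sum to 4 (valence 4) → 0 H
  atom 21: O, bond orders sum to 2 (valence 2) → 0 H
  atom 22: C, bond orders sum to 1 (valence 4) → 3 H
  atom 23: C, bond orders sum to 4 (valence 4) → 0 H
  atom 24: O, bond orders sum to 2 (valence 2) → 0 H
  atom 25: C, bond orders sum to 2 (valence 4) → 2 H
  atom 26: C, bond orders sum to 2 (valence 4) → 2 H
  atom 27: C, bond orders sum to 2 (valence 4) → 2 H
  atom 28: C, bond orders sum to 1 (valence 4) → 3 H
Totals → C:19, H:31, N:1, O:8.

C19H31NO8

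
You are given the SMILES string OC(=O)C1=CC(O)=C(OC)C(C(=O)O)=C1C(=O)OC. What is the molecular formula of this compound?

C11H10O8

Walk through each heavy atom and fill implicit hydrogens from standard valence (C 4, N 3, O 2, S 2, halogen 1):
  atom 1: O, bond orders sum to 1 (valence 2) → 1 H
  atom 2: C, bond orders sum to 4 (valence 4) → 0 H
  atom 3: O, bond orders sum to 2 (valence 2) → 0 H
  atom 4: C, bond orders sum to 4 (valence 4) → 0 H
  atom 5: C, bond orders sum to 3 (valence 4) → 1 H
  atom 6: C, bond orders sum to 4 (valence 4) → 0 H
  atom 7: O, bond orders sum to 1 (valence 2) → 1 H
  atom 8: C, bond orders sum to 4 (valence 4) → 0 H
  atom 9: O, bond orders sum to 2 (valence 2) → 0 H
  atom 10: C, bond orders sum to 1 (valence 4) → 3 H
  atom 11: C, bond orders sum to 4 (valence 4) → 0 H
  atom 12: C, bond orders sum to 4 (valence 4) → 0 H
  atom 13: O, bond orders sum to 2 (valence 2) → 0 H
  atom 14: O, bond orders sum to 1 (valence 2) → 1 H
  atom 15: C, bond orders sum to 4 (valence 4) → 0 H
  atom 16: C, bond orders sum to 4 (valence 4) → 0 H
  atom 17: O, bond orders sum to 2 (valence 2) → 0 H
  atom 18: O, bond orders sum to 2 (valence 2) → 0 H
  atom 19: C, bond orders sum to 1 (valence 4) → 3 H
Totals → C:11, H:10, O:8.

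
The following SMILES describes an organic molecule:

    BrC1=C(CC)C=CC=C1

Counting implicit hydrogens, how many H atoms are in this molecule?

Walk through each heavy atom and fill implicit hydrogens from standard valence (C 4, N 3, O 2, S 2, halogen 1):
  atom 1: Br (halogen, monovalent) → 0 H
  atom 2: C, bond orders sum to 4 (valence 4) → 0 H
  atom 3: C, bond orders sum to 4 (valence 4) → 0 H
  atom 4: C, bond orders sum to 2 (valence 4) → 2 H
  atom 5: C, bond orders sum to 1 (valence 4) → 3 H
  atom 6: C, bond orders sum to 3 (valence 4) → 1 H
  atom 7: C, bond orders sum to 3 (valence 4) → 1 H
  atom 8: C, bond orders sum to 3 (valence 4) → 1 H
  atom 9: C, bond orders sum to 3 (valence 4) → 1 H
Total hydrogens: 9.

9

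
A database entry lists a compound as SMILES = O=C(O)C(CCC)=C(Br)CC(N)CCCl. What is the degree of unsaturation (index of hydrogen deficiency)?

2

Degree of unsaturation = (number of rings) + (number of π bonds).
Ring closures in the SMILES: 0.
π bonds: 2 double bonds (each 1 DoU) → 2 DoU from unsaturation.
Total DoU = 0 + 2 = 2.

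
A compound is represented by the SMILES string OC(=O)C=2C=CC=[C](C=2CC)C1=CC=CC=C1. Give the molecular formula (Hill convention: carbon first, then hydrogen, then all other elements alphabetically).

C15H14O2

Walk through each heavy atom and fill implicit hydrogens from standard valence (C 4, N 3, O 2, S 2, halogen 1):
  atom 1: O, bond orders sum to 1 (valence 2) → 1 H
  atom 2: C, bond orders sum to 4 (valence 4) → 0 H
  atom 3: O, bond orders sum to 2 (valence 2) → 0 H
  atom 4: C, bond orders sum to 4 (valence 4) → 0 H
  atom 5: C, bond orders sum to 3 (valence 4) → 1 H
  atom 6: C, bond orders sum to 3 (valence 4) → 1 H
  atom 7: C, bond orders sum to 3 (valence 4) → 1 H
  atom 8: C with explicit H count 0
  atom 9: C, bond orders sum to 4 (valence 4) → 0 H
  atom 10: C, bond orders sum to 2 (valence 4) → 2 H
  atom 11: C, bond orders sum to 1 (valence 4) → 3 H
  atom 12: C, bond orders sum to 4 (valence 4) → 0 H
  atom 13: C, bond orders sum to 3 (valence 4) → 1 H
  atom 14: C, bond orders sum to 3 (valence 4) → 1 H
  atom 15: C, bond orders sum to 3 (valence 4) → 1 H
  atom 16: C, bond orders sum to 3 (valence 4) → 1 H
  atom 17: C, bond orders sum to 3 (valence 4) → 1 H
Totals → C:15, H:14, O:2.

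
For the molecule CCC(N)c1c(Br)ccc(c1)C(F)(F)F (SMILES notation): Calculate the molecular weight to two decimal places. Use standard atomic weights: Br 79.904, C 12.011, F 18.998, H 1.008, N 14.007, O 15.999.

First, the molecular formula is C10H11BrF3N (counting implicit H from valence).
  Br: 1 × 79.904 = 79.904
  C: 10 × 12.011 = 120.110
  F: 3 × 18.998 = 56.994
  H: 11 × 1.008 = 11.088
  N: 1 × 14.007 = 14.007
Sum: 1×79.904 + 10×12.011 + 3×18.998 + 11×1.008 + 1×14.007 = 282.103 → 282.10 g/mol.

282.10 g/mol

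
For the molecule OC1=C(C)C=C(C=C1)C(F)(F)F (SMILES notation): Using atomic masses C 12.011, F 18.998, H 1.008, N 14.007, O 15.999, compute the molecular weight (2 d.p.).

176.14 g/mol

First, the molecular formula is C8H7F3O (counting implicit H from valence).
  C: 8 × 12.011 = 96.088
  F: 3 × 18.998 = 56.994
  H: 7 × 1.008 = 7.056
  O: 1 × 15.999 = 15.999
Sum: 8×12.011 + 3×18.998 + 7×1.008 + 1×15.999 = 176.137 → 176.14 g/mol.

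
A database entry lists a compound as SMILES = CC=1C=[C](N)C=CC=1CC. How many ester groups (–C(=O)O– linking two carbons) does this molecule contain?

0

Scan the SMILES for the ester motif — none present.
Groups that are present: 1 primary amine.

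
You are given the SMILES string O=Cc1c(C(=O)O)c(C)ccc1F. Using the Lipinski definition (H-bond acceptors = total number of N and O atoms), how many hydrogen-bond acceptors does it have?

3

N atoms: 0; O atoms: 3.
Lipinski HBA = 0 + 3 = 3.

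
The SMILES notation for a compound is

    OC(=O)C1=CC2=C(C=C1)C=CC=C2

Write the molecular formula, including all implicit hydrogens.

C11H8O2

Walk through each heavy atom and fill implicit hydrogens from standard valence (C 4, N 3, O 2, S 2, halogen 1):
  atom 1: O, bond orders sum to 1 (valence 2) → 1 H
  atom 2: C, bond orders sum to 4 (valence 4) → 0 H
  atom 3: O, bond orders sum to 2 (valence 2) → 0 H
  atom 4: C, bond orders sum to 4 (valence 4) → 0 H
  atom 5: C, bond orders sum to 3 (valence 4) → 1 H
  atom 6: C, bond orders sum to 4 (valence 4) → 0 H
  atom 7: C, bond orders sum to 4 (valence 4) → 0 H
  atom 8: C, bond orders sum to 3 (valence 4) → 1 H
  atom 9: C, bond orders sum to 3 (valence 4) → 1 H
  atom 10: C, bond orders sum to 3 (valence 4) → 1 H
  atom 11: C, bond orders sum to 3 (valence 4) → 1 H
  atom 12: C, bond orders sum to 3 (valence 4) → 1 H
  atom 13: C, bond orders sum to 3 (valence 4) → 1 H
Totals → C:11, H:8, O:2.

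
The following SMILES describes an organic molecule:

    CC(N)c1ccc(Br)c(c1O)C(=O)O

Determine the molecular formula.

Walk through each heavy atom and fill implicit hydrogens from standard valence (C 4, N 3, O 2, S 2, halogen 1); for lowercase aromatic atoms, an aromatic c carries 1 H when it has two neighbours and 0 H with three, and aromatic n carries 0 H:
  atom 1: C, bond orders sum to 1 (valence 4) → 3 H
  atom 2: C, bond orders sum to 3 (valence 4) → 1 H
  atom 3: N, bond orders sum to 1 (valence 3) → 2 H
  atom 4: aromatic c, 3 neighbours → 0 H
  atom 5: aromatic c, 2 neighbours → 1 H
  atom 6: aromatic c, 2 neighbours → 1 H
  atom 7: aromatic c, 3 neighbours → 0 H
  atom 8: Br (halogen, monovalent) → 0 H
  atom 9: aromatic c, 3 neighbours → 0 H
  atom 10: aromatic c, 3 neighbours → 0 H
  atom 11: O, bond orders sum to 1 (valence 2) → 1 H
  atom 12: C, bond orders sum to 4 (valence 4) → 0 H
  atom 13: O, bond orders sum to 2 (valence 2) → 0 H
  atom 14: O, bond orders sum to 1 (valence 2) → 1 H
Totals → C:9, H:10, Br:1, N:1, O:3.

C9H10BrNO3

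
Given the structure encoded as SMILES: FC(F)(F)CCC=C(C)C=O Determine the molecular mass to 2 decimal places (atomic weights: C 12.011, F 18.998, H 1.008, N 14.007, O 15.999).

166.14 g/mol

First, the molecular formula is C7H9F3O (counting implicit H from valence).
  C: 7 × 12.011 = 84.077
  F: 3 × 18.998 = 56.994
  H: 9 × 1.008 = 9.072
  O: 1 × 15.999 = 15.999
Sum: 7×12.011 + 3×18.998 + 9×1.008 + 1×15.999 = 166.142 → 166.14 g/mol.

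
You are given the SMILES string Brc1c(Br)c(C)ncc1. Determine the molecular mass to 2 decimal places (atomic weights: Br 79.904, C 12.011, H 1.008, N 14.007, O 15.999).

First, the molecular formula is C6H5Br2N (counting implicit H from valence).
  Br: 2 × 79.904 = 159.808
  C: 6 × 12.011 = 72.066
  H: 5 × 1.008 = 5.040
  N: 1 × 14.007 = 14.007
Sum: 2×79.904 + 6×12.011 + 5×1.008 + 1×14.007 = 250.921 → 250.92 g/mol.

250.92 g/mol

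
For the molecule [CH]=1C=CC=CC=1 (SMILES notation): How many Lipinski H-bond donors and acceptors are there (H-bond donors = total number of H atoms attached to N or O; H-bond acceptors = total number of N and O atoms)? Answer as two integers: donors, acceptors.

Donors: find every N or O and count the H atoms it carries.
  (no N or O atoms present)
Lipinski HBD = 0.
Acceptors: N atoms = 0, O atoms = 0 → HBA = 0.

0, 0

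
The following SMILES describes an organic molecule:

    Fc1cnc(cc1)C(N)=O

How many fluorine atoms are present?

Scan the SMILES for F atoms (remember two-letter symbols like Cl and Br are single atoms).
Fluorine count: 1.

1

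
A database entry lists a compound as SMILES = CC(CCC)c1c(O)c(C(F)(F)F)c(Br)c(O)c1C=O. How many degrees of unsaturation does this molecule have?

Molecular formula: C13H14BrF3O3.
DoU = (2C + 2 + N − H − X) / 2, where X is the halogen count and O/S are ignored.
    = (2·13 + 2 + 0 − 14 − 4) / 2 = 10 / 2 = 5.

5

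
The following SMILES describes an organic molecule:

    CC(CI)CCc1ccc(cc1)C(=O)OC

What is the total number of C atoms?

13

Count every carbon token in the SMILES (each C, including those in ring-closure positions and inside branches).
Carbon count: 13.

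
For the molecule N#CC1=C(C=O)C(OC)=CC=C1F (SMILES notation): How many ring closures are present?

1

In SMILES, each pair of matching ring-closure digits denotes one ring-closing bond; the number of such bonds equals the number of independent rings.
Ring-closure bonds here: 1.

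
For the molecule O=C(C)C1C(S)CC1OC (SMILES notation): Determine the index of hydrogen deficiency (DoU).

2

Degree of unsaturation = (number of rings) + (number of π bonds).
Ring closures in the SMILES: 1.
π bonds: 1 double bond (each 1 DoU) → 1 DoU from unsaturation.
Total DoU = 1 + 1 = 2.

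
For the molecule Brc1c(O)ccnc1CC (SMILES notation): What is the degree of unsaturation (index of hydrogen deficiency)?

4

Molecular formula: C7H8BrNO.
DoU = (2C + 2 + N − H − X) / 2, where X is the halogen count and O/S are ignored.
    = (2·7 + 2 + 1 − 8 − 1) / 2 = 8 / 2 = 4.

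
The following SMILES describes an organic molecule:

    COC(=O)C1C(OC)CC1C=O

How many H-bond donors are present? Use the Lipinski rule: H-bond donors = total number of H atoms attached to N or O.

0

Donors: find every N or O and count the H atoms it carries.
  atom 2 (O): bond orders sum to 2 → 0 H
  atom 4 (O): bond orders sum to 2 → 0 H
  atom 7 (O): bond orders sum to 2 → 0 H
  atom 12 (O): bond orders sum to 2 → 0 H
Lipinski HBD = 0.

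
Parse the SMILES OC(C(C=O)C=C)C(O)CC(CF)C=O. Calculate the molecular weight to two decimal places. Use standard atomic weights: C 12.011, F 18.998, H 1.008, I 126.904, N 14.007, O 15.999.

218.22 g/mol

First, the molecular formula is C10H15FO4 (counting implicit H from valence).
  C: 10 × 12.011 = 120.110
  F: 1 × 18.998 = 18.998
  H: 15 × 1.008 = 15.120
  O: 4 × 15.999 = 63.996
Sum: 10×12.011 + 1×18.998 + 15×1.008 + 4×15.999 = 218.224 → 218.22 g/mol.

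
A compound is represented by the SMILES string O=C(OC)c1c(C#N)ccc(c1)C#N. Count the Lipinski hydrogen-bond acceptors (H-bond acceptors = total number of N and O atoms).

4

N atoms: 2; O atoms: 2.
Lipinski HBA = 2 + 2 = 4.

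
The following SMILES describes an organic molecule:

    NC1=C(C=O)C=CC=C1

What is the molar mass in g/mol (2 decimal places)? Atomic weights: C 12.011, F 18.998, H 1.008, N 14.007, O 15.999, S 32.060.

First, the molecular formula is C7H7NO (counting implicit H from valence).
  C: 7 × 12.011 = 84.077
  H: 7 × 1.008 = 7.056
  N: 1 × 14.007 = 14.007
  O: 1 × 15.999 = 15.999
Sum: 7×12.011 + 7×1.008 + 1×14.007 + 1×15.999 = 121.139 → 121.14 g/mol.

121.14 g/mol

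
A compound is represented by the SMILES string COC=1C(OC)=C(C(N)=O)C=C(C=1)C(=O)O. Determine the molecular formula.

Walk through each heavy atom and fill implicit hydrogens from standard valence (C 4, N 3, O 2, S 2, halogen 1):
  atom 1: C, bond orders sum to 1 (valence 4) → 3 H
  atom 2: O, bond orders sum to 2 (valence 2) → 0 H
  atom 3: C, bond orders sum to 4 (valence 4) → 0 H
  atom 4: C, bond orders sum to 4 (valence 4) → 0 H
  atom 5: O, bond orders sum to 2 (valence 2) → 0 H
  atom 6: C, bond orders sum to 1 (valence 4) → 3 H
  atom 7: C, bond orders sum to 4 (valence 4) → 0 H
  atom 8: C, bond orders sum to 4 (valence 4) → 0 H
  atom 9: N, bond orders sum to 1 (valence 3) → 2 H
  atom 10: O, bond orders sum to 2 (valence 2) → 0 H
  atom 11: C, bond orders sum to 3 (valence 4) → 1 H
  atom 12: C, bond orders sum to 4 (valence 4) → 0 H
  atom 13: C, bond orders sum to 3 (valence 4) → 1 H
  atom 14: C, bond orders sum to 4 (valence 4) → 0 H
  atom 15: O, bond orders sum to 2 (valence 2) → 0 H
  atom 16: O, bond orders sum to 1 (valence 2) → 1 H
Totals → C:10, H:11, N:1, O:5.
In Hill order: C10H11NO5.

C10H11NO5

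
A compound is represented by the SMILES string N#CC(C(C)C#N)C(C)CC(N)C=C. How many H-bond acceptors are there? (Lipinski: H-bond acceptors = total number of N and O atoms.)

N atoms: 3; O atoms: 0.
Lipinski HBA = 3 + 0 = 3.

3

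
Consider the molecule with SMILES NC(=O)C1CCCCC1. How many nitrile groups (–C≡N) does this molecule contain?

0

Scan the SMILES for the nitrile motif — none present.
Groups that are present: 1 amide.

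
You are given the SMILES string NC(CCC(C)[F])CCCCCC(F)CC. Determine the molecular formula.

C13H27F2N

Walk through each heavy atom and fill implicit hydrogens from standard valence (C 4, N 3, O 2, S 2, halogen 1):
  atom 1: N, bond orders sum to 1 (valence 3) → 2 H
  atom 2: C, bond orders sum to 3 (valence 4) → 1 H
  atom 3: C, bond orders sum to 2 (valence 4) → 2 H
  atom 4: C, bond orders sum to 2 (valence 4) → 2 H
  atom 5: C, bond orders sum to 3 (valence 4) → 1 H
  atom 6: C, bond orders sum to 1 (valence 4) → 3 H
  atom 7: F with explicit H count 0
  atom 8: C, bond orders sum to 2 (valence 4) → 2 H
  atom 9: C, bond orders sum to 2 (valence 4) → 2 H
  atom 10: C, bond orders sum to 2 (valence 4) → 2 H
  atom 11: C, bond orders sum to 2 (valence 4) → 2 H
  atom 12: C, bond orders sum to 2 (valence 4) → 2 H
  atom 13: C, bond orders sum to 3 (valence 4) → 1 H
  atom 14: F (halogen, monovalent) → 0 H
  atom 15: C, bond orders sum to 2 (valence 4) → 2 H
  atom 16: C, bond orders sum to 1 (valence 4) → 3 H
Totals → C:13, H:27, F:2, N:1.
In Hill order: C13H27F2N.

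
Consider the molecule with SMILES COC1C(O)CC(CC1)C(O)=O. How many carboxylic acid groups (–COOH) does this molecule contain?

The carboxylic acid motif appears at heavy-atom position 10 in the SMILES.
Other groups present: 1 ether, 1 hydroxyl.
Carboxylic acid count: 1.

1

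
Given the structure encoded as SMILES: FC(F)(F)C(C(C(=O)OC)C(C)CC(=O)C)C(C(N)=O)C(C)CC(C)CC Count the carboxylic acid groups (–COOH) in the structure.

0

Scan the SMILES for the carboxylic acid motif — none present.
Groups that are present: 1 amide, 1 ester, 1 ketone.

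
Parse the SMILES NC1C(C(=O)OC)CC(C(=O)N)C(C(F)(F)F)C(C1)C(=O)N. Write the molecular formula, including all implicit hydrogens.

Walk through each heavy atom and fill implicit hydrogens from standard valence (C 4, N 3, O 2, S 2, halogen 1):
  atom 1: N, bond orders sum to 1 (valence 3) → 2 H
  atom 2: C, bond orders sum to 3 (valence 4) → 1 H
  atom 3: C, bond orders sum to 3 (valence 4) → 1 H
  atom 4: C, bond orders sum to 4 (valence 4) → 0 H
  atom 5: O, bond orders sum to 2 (valence 2) → 0 H
  atom 6: O, bond orders sum to 2 (valence 2) → 0 H
  atom 7: C, bond orders sum to 1 (valence 4) → 3 H
  atom 8: C, bond orders sum to 2 (valence 4) → 2 H
  atom 9: C, bond orders sum to 3 (valence 4) → 1 H
  atom 10: C, bond orders sum to 4 (valence 4) → 0 H
  atom 11: O, bond orders sum to 2 (valence 2) → 0 H
  atom 12: N, bond orders sum to 1 (valence 3) → 2 H
  atom 13: C, bond orders sum to 3 (valence 4) → 1 H
  atom 14: C, bond orders sum to 4 (valence 4) → 0 H
  atom 15: F (halogen, monovalent) → 0 H
  atom 16: F (halogen, monovalent) → 0 H
  atom 17: F (halogen, monovalent) → 0 H
  atom 18: C, bond orders sum to 3 (valence 4) → 1 H
  atom 19: C, bond orders sum to 2 (valence 4) → 2 H
  atom 20: C, bond orders sum to 4 (valence 4) → 0 H
  atom 21: O, bond orders sum to 2 (valence 2) → 0 H
  atom 22: N, bond orders sum to 1 (valence 3) → 2 H
Totals → C:12, H:18, F:3, N:3, O:4.

C12H18F3N3O4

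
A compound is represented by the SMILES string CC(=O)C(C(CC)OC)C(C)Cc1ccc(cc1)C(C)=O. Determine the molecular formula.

Walk through each heavy atom and fill implicit hydrogens from standard valence (C 4, N 3, O 2, S 2, halogen 1); for lowercase aromatic atoms, an aromatic c carries 1 H when it has two neighbours and 0 H with three, and aromatic n carries 0 H:
  atom 1: C, bond orders sum to 1 (valence 4) → 3 H
  atom 2: C, bond orders sum to 4 (valence 4) → 0 H
  atom 3: O, bond orders sum to 2 (valence 2) → 0 H
  atom 4: C, bond orders sum to 3 (valence 4) → 1 H
  atom 5: C, bond orders sum to 3 (valence 4) → 1 H
  atom 6: C, bond orders sum to 2 (valence 4) → 2 H
  atom 7: C, bond orders sum to 1 (valence 4) → 3 H
  atom 8: O, bond orders sum to 2 (valence 2) → 0 H
  atom 9: C, bond orders sum to 1 (valence 4) → 3 H
  atom 10: C, bond orders sum to 3 (valence 4) → 1 H
  atom 11: C, bond orders sum to 1 (valence 4) → 3 H
  atom 12: C, bond orders sum to 2 (valence 4) → 2 H
  atom 13: aromatic c, 3 neighbours → 0 H
  atom 14: aromatic c, 2 neighbours → 1 H
  atom 15: aromatic c, 2 neighbours → 1 H
  atom 16: aromatic c, 3 neighbours → 0 H
  atom 17: aromatic c, 2 neighbours → 1 H
  atom 18: aromatic c, 2 neighbours → 1 H
  atom 19: C, bond orders sum to 4 (valence 4) → 0 H
  atom 20: C, bond orders sum to 1 (valence 4) → 3 H
  atom 21: O, bond orders sum to 2 (valence 2) → 0 H
Totals → C:18, H:26, O:3.
In Hill order: C18H26O3.

C18H26O3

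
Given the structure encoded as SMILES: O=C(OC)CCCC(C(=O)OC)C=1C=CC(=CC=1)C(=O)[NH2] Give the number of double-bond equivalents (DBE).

Degree of unsaturation = (number of rings) + (number of π bonds).
Ring closures in the SMILES: 1.
π bonds: 6 double bonds (each 1 DoU) → 6 DoU from unsaturation.
Total DoU = 1 + 6 = 7.

7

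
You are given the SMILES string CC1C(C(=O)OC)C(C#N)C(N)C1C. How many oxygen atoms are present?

2

Scan the SMILES for O atoms (remember two-letter symbols like Cl and Br are single atoms).
Oxygen count: 2.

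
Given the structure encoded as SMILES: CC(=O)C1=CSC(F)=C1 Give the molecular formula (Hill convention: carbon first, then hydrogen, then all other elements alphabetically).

C6H5FOS

Walk through each heavy atom and fill implicit hydrogens from standard valence (C 4, N 3, O 2, S 2, halogen 1):
  atom 1: C, bond orders sum to 1 (valence 4) → 3 H
  atom 2: C, bond orders sum to 4 (valence 4) → 0 H
  atom 3: O, bond orders sum to 2 (valence 2) → 0 H
  atom 4: C, bond orders sum to 4 (valence 4) → 0 H
  atom 5: C, bond orders sum to 3 (valence 4) → 1 H
  atom 6: S, bond orders sum to 2 (valence 2) → 0 H
  atom 7: C, bond orders sum to 4 (valence 4) → 0 H
  atom 8: F (halogen, monovalent) → 0 H
  atom 9: C, bond orders sum to 3 (valence 4) → 1 H
Totals → C:6, H:5, F:1, O:1, S:1.
In Hill order: C6H5FOS.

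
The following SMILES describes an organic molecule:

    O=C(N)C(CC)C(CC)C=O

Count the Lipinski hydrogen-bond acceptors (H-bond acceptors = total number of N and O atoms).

3

N atoms: 1; O atoms: 2.
Lipinski HBA = 1 + 2 = 3.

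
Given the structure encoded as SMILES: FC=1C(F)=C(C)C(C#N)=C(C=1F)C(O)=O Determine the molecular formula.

Walk through each heavy atom and fill implicit hydrogens from standard valence (C 4, N 3, O 2, S 2, halogen 1):
  atom 1: F (halogen, monovalent) → 0 H
  atom 2: C, bond orders sum to 4 (valence 4) → 0 H
  atom 3: C, bond orders sum to 4 (valence 4) → 0 H
  atom 4: F (halogen, monovalent) → 0 H
  atom 5: C, bond orders sum to 4 (valence 4) → 0 H
  atom 6: C, bond orders sum to 1 (valence 4) → 3 H
  atom 7: C, bond orders sum to 4 (valence 4) → 0 H
  atom 8: C, bond orders sum to 4 (valence 4) → 0 H
  atom 9: N, bond orders sum to 3 (valence 3) → 0 H
  atom 10: C, bond orders sum to 4 (valence 4) → 0 H
  atom 11: C, bond orders sum to 4 (valence 4) → 0 H
  atom 12: F (halogen, monovalent) → 0 H
  atom 13: C, bond orders sum to 4 (valence 4) → 0 H
  atom 14: O, bond orders sum to 1 (valence 2) → 1 H
  atom 15: O, bond orders sum to 2 (valence 2) → 0 H
Totals → C:9, H:4, F:3, N:1, O:2.

C9H4F3NO2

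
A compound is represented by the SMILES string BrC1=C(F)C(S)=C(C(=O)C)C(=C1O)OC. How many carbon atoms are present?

9

Count every carbon token in the SMILES (each C, including those in ring-closure positions and inside branches).
Carbon count: 9.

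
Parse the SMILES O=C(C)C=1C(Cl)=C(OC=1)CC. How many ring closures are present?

1

In SMILES, each pair of matching ring-closure digits denotes one ring-closing bond; the number of such bonds equals the number of independent rings.
Ring-closure bonds here: 1.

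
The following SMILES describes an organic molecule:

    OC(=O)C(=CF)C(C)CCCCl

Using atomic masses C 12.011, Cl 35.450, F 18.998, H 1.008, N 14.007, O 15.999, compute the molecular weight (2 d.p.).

First, the molecular formula is C8H12ClFO2 (counting implicit H from valence).
  C: 8 × 12.011 = 96.088
  Cl: 1 × 35.450 = 35.450
  F: 1 × 18.998 = 18.998
  H: 12 × 1.008 = 12.096
  O: 2 × 15.999 = 31.998
Sum: 8×12.011 + 1×35.450 + 1×18.998 + 12×1.008 + 2×15.999 = 194.630 → 194.63 g/mol.

194.63 g/mol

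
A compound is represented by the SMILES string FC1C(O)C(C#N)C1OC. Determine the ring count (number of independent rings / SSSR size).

In SMILES, each pair of matching ring-closure digits denotes one ring-closing bond; the number of such bonds equals the number of independent rings.
Ring-closure bonds here: 1.

1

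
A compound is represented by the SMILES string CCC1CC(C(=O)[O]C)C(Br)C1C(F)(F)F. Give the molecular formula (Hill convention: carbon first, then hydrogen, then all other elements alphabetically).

C10H14BrF3O2

Walk through each heavy atom and fill implicit hydrogens from standard valence (C 4, N 3, O 2, S 2, halogen 1):
  atom 1: C, bond orders sum to 1 (valence 4) → 3 H
  atom 2: C, bond orders sum to 2 (valence 4) → 2 H
  atom 3: C, bond orders sum to 3 (valence 4) → 1 H
  atom 4: C, bond orders sum to 2 (valence 4) → 2 H
  atom 5: C, bond orders sum to 3 (valence 4) → 1 H
  atom 6: C, bond orders sum to 4 (valence 4) → 0 H
  atom 7: O, bond orders sum to 2 (valence 2) → 0 H
  atom 8: O with explicit H count 0
  atom 9: C, bond orders sum to 1 (valence 4) → 3 H
  atom 10: C, bond orders sum to 3 (valence 4) → 1 H
  atom 11: Br (halogen, monovalent) → 0 H
  atom 12: C, bond orders sum to 3 (valence 4) → 1 H
  atom 13: C, bond orders sum to 4 (valence 4) → 0 H
  atom 14: F (halogen, monovalent) → 0 H
  atom 15: F (halogen, monovalent) → 0 H
  atom 16: F (halogen, monovalent) → 0 H
Totals → C:10, H:14, Br:1, F:3, O:2.
In Hill order: C10H14BrF3O2.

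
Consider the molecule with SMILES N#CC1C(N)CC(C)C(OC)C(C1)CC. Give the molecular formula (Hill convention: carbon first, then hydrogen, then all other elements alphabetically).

Walk through each heavy atom and fill implicit hydrogens from standard valence (C 4, N 3, O 2, S 2, halogen 1):
  atom 1: N, bond orders sum to 3 (valence 3) → 0 H
  atom 2: C, bond orders sum to 4 (valence 4) → 0 H
  atom 3: C, bond orders sum to 3 (valence 4) → 1 H
  atom 4: C, bond orders sum to 3 (valence 4) → 1 H
  atom 5: N, bond orders sum to 1 (valence 3) → 2 H
  atom 6: C, bond orders sum to 2 (valence 4) → 2 H
  atom 7: C, bond orders sum to 3 (valence 4) → 1 H
  atom 8: C, bond orders sum to 1 (valence 4) → 3 H
  atom 9: C, bond orders sum to 3 (valence 4) → 1 H
  atom 10: O, bond orders sum to 2 (valence 2) → 0 H
  atom 11: C, bond orders sum to 1 (valence 4) → 3 H
  atom 12: C, bond orders sum to 3 (valence 4) → 1 H
  atom 13: C, bond orders sum to 2 (valence 4) → 2 H
  atom 14: C, bond orders sum to 2 (valence 4) → 2 H
  atom 15: C, bond orders sum to 1 (valence 4) → 3 H
Totals → C:12, H:22, N:2, O:1.

C12H22N2O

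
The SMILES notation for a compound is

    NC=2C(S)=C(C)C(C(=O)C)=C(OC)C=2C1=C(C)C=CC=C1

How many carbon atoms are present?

17

Count every carbon token in the SMILES (each C, including those in ring-closure positions and inside branches).
Carbon count: 17.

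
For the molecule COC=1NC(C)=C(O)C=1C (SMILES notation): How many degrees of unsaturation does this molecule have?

Molecular formula: C7H11NO2.
DoU = (2C + 2 + N − H − X) / 2, where X is the halogen count and O/S are ignored.
    = (2·7 + 2 + 1 − 11 − 0) / 2 = 6 / 2 = 3.

3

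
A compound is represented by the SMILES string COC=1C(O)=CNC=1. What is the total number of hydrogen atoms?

Walk through each heavy atom and fill implicit hydrogens from standard valence (C 4, N 3, O 2, S 2, halogen 1):
  atom 1: C, bond orders sum to 1 (valence 4) → 3 H
  atom 2: O, bond orders sum to 2 (valence 2) → 0 H
  atom 3: C, bond orders sum to 4 (valence 4) → 0 H
  atom 4: C, bond orders sum to 4 (valence 4) → 0 H
  atom 5: O, bond orders sum to 1 (valence 2) → 1 H
  atom 6: C, bond orders sum to 3 (valence 4) → 1 H
  atom 7: N, bond orders sum to 2 (valence 3) → 1 H
  atom 8: C, bond orders sum to 3 (valence 4) → 1 H
Total hydrogens: 7.

7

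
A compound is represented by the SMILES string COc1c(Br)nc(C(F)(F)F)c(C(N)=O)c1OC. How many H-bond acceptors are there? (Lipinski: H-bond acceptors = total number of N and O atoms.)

5

N atoms: 2; O atoms: 3.
Lipinski HBA = 2 + 3 = 5.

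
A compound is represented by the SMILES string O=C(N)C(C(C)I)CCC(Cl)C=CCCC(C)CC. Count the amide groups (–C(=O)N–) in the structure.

The amide motif appears at heavy-atom position 2 in the SMILES.
Other groups present: 1 alkene.
Amide count: 1.

1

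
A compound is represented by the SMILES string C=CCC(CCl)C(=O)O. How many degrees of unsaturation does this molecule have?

Molecular formula: C6H9ClO2.
DoU = (2C + 2 + N − H − X) / 2, where X is the halogen count and O/S are ignored.
    = (2·6 + 2 + 0 − 9 − 1) / 2 = 4 / 2 = 2.

2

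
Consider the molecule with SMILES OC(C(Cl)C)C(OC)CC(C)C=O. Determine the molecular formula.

C9H17ClO3

Walk through each heavy atom and fill implicit hydrogens from standard valence (C 4, N 3, O 2, S 2, halogen 1):
  atom 1: O, bond orders sum to 1 (valence 2) → 1 H
  atom 2: C, bond orders sum to 3 (valence 4) → 1 H
  atom 3: C, bond orders sum to 3 (valence 4) → 1 H
  atom 4: Cl (halogen, monovalent) → 0 H
  atom 5: C, bond orders sum to 1 (valence 4) → 3 H
  atom 6: C, bond orders sum to 3 (valence 4) → 1 H
  atom 7: O, bond orders sum to 2 (valence 2) → 0 H
  atom 8: C, bond orders sum to 1 (valence 4) → 3 H
  atom 9: C, bond orders sum to 2 (valence 4) → 2 H
  atom 10: C, bond orders sum to 3 (valence 4) → 1 H
  atom 11: C, bond orders sum to 1 (valence 4) → 3 H
  atom 12: C, bond orders sum to 3 (valence 4) → 1 H
  atom 13: O, bond orders sum to 2 (valence 2) → 0 H
Totals → C:9, H:17, Cl:1, O:3.
In Hill order: C9H17ClO3.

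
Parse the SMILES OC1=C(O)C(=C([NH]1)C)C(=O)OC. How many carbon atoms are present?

Count every carbon token in the SMILES (each C, including those in ring-closure positions and inside branches).
Carbon count: 7.

7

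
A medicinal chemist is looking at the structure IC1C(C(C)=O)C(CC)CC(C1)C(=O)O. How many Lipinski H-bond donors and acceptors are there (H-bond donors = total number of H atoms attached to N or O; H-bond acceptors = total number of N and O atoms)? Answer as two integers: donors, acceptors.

1, 3

Donors: find every N or O and count the H atoms it carries.
  atom 6 (O): bond orders sum to 2 → 0 H
  atom 14 (O): bond orders sum to 2 → 0 H
  atom 15 (O): bond orders sum to 1 → 1 H
Lipinski HBD = 1.
Acceptors: N atoms = 0, O atoms = 3 → HBA = 3.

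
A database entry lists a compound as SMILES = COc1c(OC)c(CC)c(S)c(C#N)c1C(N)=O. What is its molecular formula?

C12H14N2O3S

Walk through each heavy atom and fill implicit hydrogens from standard valence (C 4, N 3, O 2, S 2, halogen 1); for lowercase aromatic atoms, an aromatic c carries 1 H when it has two neighbours and 0 H with three, and aromatic n carries 0 H:
  atom 1: C, bond orders sum to 1 (valence 4) → 3 H
  atom 2: O, bond orders sum to 2 (valence 2) → 0 H
  atom 3: aromatic c, 3 neighbours → 0 H
  atom 4: aromatic c, 3 neighbours → 0 H
  atom 5: O, bond orders sum to 2 (valence 2) → 0 H
  atom 6: C, bond orders sum to 1 (valence 4) → 3 H
  atom 7: aromatic c, 3 neighbours → 0 H
  atom 8: C, bond orders sum to 2 (valence 4) → 2 H
  atom 9: C, bond orders sum to 1 (valence 4) → 3 H
  atom 10: aromatic c, 3 neighbours → 0 H
  atom 11: S, bond orders sum to 1 (valence 2) → 1 H
  atom 12: aromatic c, 3 neighbours → 0 H
  atom 13: C, bond orders sum to 4 (valence 4) → 0 H
  atom 14: N, bond orders sum to 3 (valence 3) → 0 H
  atom 15: aromatic c, 3 neighbours → 0 H
  atom 16: C, bond orders sum to 4 (valence 4) → 0 H
  atom 17: N, bond orders sum to 1 (valence 3) → 2 H
  atom 18: O, bond orders sum to 2 (valence 2) → 0 H
Totals → C:12, H:14, N:2, O:3, S:1.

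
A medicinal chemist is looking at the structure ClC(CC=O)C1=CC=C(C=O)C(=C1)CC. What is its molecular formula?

C12H13ClO2

Walk through each heavy atom and fill implicit hydrogens from standard valence (C 4, N 3, O 2, S 2, halogen 1):
  atom 1: Cl (halogen, monovalent) → 0 H
  atom 2: C, bond orders sum to 3 (valence 4) → 1 H
  atom 3: C, bond orders sum to 2 (valence 4) → 2 H
  atom 4: C, bond orders sum to 3 (valence 4) → 1 H
  atom 5: O, bond orders sum to 2 (valence 2) → 0 H
  atom 6: C, bond orders sum to 4 (valence 4) → 0 H
  atom 7: C, bond orders sum to 3 (valence 4) → 1 H
  atom 8: C, bond orders sum to 3 (valence 4) → 1 H
  atom 9: C, bond orders sum to 4 (valence 4) → 0 H
  atom 10: C, bond orders sum to 3 (valence 4) → 1 H
  atom 11: O, bond orders sum to 2 (valence 2) → 0 H
  atom 12: C, bond orders sum to 4 (valence 4) → 0 H
  atom 13: C, bond orders sum to 3 (valence 4) → 1 H
  atom 14: C, bond orders sum to 2 (valence 4) → 2 H
  atom 15: C, bond orders sum to 1 (valence 4) → 3 H
Totals → C:12, H:13, Cl:1, O:2.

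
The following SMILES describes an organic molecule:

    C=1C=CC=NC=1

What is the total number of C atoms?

Count every carbon token in the SMILES (each C, including those in ring-closure positions and inside branches).
Carbon count: 5.

5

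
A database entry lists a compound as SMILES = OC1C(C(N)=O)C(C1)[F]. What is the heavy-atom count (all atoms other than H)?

Every atom symbol written in the SMILES (organic subset) is one heavy atom; implicit H are not written.
Heavy atoms by element → C:5, F:1, N:1, O:2.
Total: 9.

9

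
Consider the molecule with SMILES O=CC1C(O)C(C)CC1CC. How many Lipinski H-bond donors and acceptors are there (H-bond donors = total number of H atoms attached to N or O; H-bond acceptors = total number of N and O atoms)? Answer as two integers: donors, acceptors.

Donors: find every N or O and count the H atoms it carries.
  atom 1 (O): bond orders sum to 2 → 0 H
  atom 5 (O): bond orders sum to 1 → 1 H
Lipinski HBD = 1.
Acceptors: N atoms = 0, O atoms = 2 → HBA = 2.

1, 2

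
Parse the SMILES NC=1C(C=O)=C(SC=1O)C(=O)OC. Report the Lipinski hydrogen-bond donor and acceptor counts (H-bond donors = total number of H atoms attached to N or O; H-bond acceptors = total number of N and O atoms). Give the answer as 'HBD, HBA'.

Donors: find every N or O and count the H atoms it carries.
  atom 1 (N): bond orders sum to 1 → 2 H
  atom 5 (O): bond orders sum to 2 → 0 H
  atom 9 (O): bond orders sum to 1 → 1 H
  atom 11 (O): bond orders sum to 2 → 0 H
  atom 12 (O): bond orders sum to 2 → 0 H
Lipinski HBD = 3.
Acceptors: N atoms = 1, O atoms = 4 → HBA = 5.

3, 5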